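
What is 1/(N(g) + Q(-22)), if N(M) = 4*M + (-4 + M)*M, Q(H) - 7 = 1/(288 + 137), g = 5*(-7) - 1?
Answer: 425/553776 ≈ 0.00076746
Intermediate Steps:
g = -36 (g = -35 - 1 = -36)
Q(H) = 2976/425 (Q(H) = 7 + 1/(288 + 137) = 7 + 1/425 = 2976/425)
N(M) = 4*M + M*(-4 + M)
1/(N(g) + Q(-22)) = 1/((-36)² + 2976/425) = 1/(1296 + 2976/425) = 1/(553776/425) = 425/553776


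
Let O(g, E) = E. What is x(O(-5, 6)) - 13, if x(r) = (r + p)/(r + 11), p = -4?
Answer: -219/17 ≈ -12.882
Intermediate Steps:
x(r) = (-4 + r)/(11 + r) (x(r) = (r - 4)/(r + 11) = (-4 + r)/(11 + r))
x(O(-5, 6)) - 13 = (-4 + 6)/(11 + 6) - 13 = 2/17 - 13 = -219/17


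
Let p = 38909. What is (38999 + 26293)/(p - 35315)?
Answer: 10882/599 ≈ 18.167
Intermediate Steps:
(38999 + 26293)/(p - 35315) = (38999 + 26293)/(38909 - 35315) = 65292/3594 = 65292*(1/3594) = 10882/599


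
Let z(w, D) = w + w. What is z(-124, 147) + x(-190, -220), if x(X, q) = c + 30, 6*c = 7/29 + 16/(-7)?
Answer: -265939/1218 ≈ -218.34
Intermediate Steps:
c = -415/1218 (c = (7/29 + 16/(-7))/6 = (7*(1/29) + 16*(-⅐))/6 = (7/29 - 16/7)/6 = (⅙)*(-415/203) = -415/1218 ≈ -0.34072)
z(w, D) = 2*w
x(X, q) = 36125/1218 (x(X, q) = -415/1218 + 30 = 36125/1218)
z(-124, 147) + x(-190, -220) = 2*(-124) + 36125/1218 = -248 + 36125/1218 = -265939/1218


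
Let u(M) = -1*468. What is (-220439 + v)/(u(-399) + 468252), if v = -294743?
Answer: -257591/233892 ≈ -1.1013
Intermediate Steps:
u(M) = -468
(-220439 + v)/(u(-399) + 468252) = (-220439 - 294743)/(-468 + 468252) = -515182/467784 = -515182*1/467784 = -257591/233892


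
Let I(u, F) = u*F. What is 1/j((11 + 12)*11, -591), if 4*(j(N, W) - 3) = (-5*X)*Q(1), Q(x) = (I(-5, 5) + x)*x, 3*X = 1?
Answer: 1/13 ≈ 0.076923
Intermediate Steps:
X = ⅓ (X = (⅓)*1 = ⅓ ≈ 0.33333)
I(u, F) = F*u
Q(x) = x*(-25 + x) (Q(x) = (5*(-5) + x)*x = (-25 + x)*x = x*(-25 + x))
j(N, W) = 13 (j(N, W) = 3 + ((-5*⅓)*(1*(-25 + 1)))/4 = 3 + (-5*(-24)/3)/4 = 3 + (-5/3*(-24))/4 = 3 + (¼)*40 = 3 + 10 = 13)
1/j((11 + 12)*11, -591) = 1/13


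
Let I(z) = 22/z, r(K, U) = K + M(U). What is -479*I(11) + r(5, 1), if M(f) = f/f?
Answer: -952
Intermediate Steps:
M(f) = 1
r(K, U) = 1 + K (r(K, U) = K + 1 = 1 + K)
-479*I(11) + r(5, 1) = -10538/11 + (1 + 5) = -10538/11 + 6 = -479*2 + 6 = -958 + 6 = -952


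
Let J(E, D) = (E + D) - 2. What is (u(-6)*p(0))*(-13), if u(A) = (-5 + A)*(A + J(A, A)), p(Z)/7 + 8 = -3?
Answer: 220220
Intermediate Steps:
p(Z) = -77 (p(Z) = -56 + 7*(-3) = -56 - 21 = -77)
J(E, D) = -2 + D + E (J(E, D) = (D + E) - 2 = -2 + D + E)
u(A) = (-5 + A)*(-2 + 3*A) (u(A) = (-5 + A)*(A + (-2 + A + A)) = (-5 + A)*(A + (-2 + 2*A)) = (-5 + A)*(-2 + 3*A))
(u(-6)*p(0))*(-13) = ((10 - 17*(-6) + 3*(-6)²)*(-77))*(-13) = ((10 + 102 + 3*36)*(-77))*(-13) = ((10 + 102 + 108)*(-77))*(-13) = (220*(-77))*(-13) = -16940*(-13) = 220220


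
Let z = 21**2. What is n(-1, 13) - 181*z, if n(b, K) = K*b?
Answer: -79834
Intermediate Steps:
z = 441
n(-1, 13) - 181*z = 13*(-1) - 181*441 = -13 - 79821 = -79834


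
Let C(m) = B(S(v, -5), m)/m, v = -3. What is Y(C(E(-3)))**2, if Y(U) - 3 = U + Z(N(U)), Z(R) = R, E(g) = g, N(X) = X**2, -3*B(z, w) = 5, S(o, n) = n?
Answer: 97969/6561 ≈ 14.932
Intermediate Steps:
B(z, w) = -5/3 (B(z, w) = -1/3*5 = -5/3)
C(m) = -5/(3*m)
Y(U) = 3 + U + U**2 (Y(U) = 3 + (U + U**2) = 3 + U + U**2)
Y(C(E(-3)))**2 = (3 - 5/3/(-3) + (-5/3/(-3))**2)**2 = (3 - 5/3*(-1/3) + (-5/3*(-1/3))**2)**2 = (3 + 5/9 + (5/9)**2)**2 = (3 + 5/9 + 25/81)**2 = (313/81)**2 = 97969/6561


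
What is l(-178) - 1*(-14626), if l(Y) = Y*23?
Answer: 10532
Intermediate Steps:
l(Y) = 23*Y
l(-178) - 1*(-14626) = 23*(-178) - 1*(-14626) = -4094 + 14626 = 10532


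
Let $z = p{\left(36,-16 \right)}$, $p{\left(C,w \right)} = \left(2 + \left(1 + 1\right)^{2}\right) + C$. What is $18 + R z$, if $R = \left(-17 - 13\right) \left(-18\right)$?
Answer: $22698$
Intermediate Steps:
$p{\left(C,w \right)} = 6 + C$ ($p{\left(C,w \right)} = \left(2 + 2^{2}\right) + C = \left(2 + 4\right) + C = 6 + C$)
$z = 42$ ($z = 6 + 36 = 42$)
$R = 540$ ($R = \left(-30\right) \left(-18\right) = 540$)
$18 + R z = 18 + 540 \cdot 42 = 18 + 22680 = 22698$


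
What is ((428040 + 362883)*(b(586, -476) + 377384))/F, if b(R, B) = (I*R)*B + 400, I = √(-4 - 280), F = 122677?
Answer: 298798054632/122677 - 441233795856*I*√71/122677 ≈ 2.4356e+6 - 3.0306e+7*I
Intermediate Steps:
I = 2*I*√71 (I = √(-284) = 2*I*√71 ≈ 16.852*I)
b(R, B) = 400 + 2*I*B*R*√71 (b(R, B) = ((2*I*√71)*R)*B + 400 = (2*I*R*√71)*B + 400 = 2*I*B*R*√71 + 400 = 400 + 2*I*B*R*√71)
((428040 + 362883)*(b(586, -476) + 377384))/F = ((428040 + 362883)*((400 + 2*I*(-476)*586*√71) + 377384))/122677 = (790923*((400 - 557872*I*√71) + 377384))*(1/122677) = (790923*(377784 - 557872*I*√71))*(1/122677) = (298798054632 - 441233795856*I*√71)*(1/122677) = 298798054632/122677 - 441233795856*I*√71/122677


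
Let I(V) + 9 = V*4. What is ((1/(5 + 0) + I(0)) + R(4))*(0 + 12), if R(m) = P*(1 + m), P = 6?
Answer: 1272/5 ≈ 254.40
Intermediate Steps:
I(V) = -9 + 4*V (I(V) = -9 + V*4 = -9 + 4*V)
R(m) = 6 + 6*m (R(m) = 6*(1 + m) = 6 + 6*m)
((1/(5 + 0) + I(0)) + R(4))*(0 + 12) = ((1/(5 + 0) + (-9 + 4*0)) + (6 + 6*4))*(0 + 12) = ((1/5 + (-9 + 0)) + (6 + 24))*12 = ((⅕ - 9) + 30)*12 = (-44/5 + 30)*12 = (106/5)*12 = 1272/5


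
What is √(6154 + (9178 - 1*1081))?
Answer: √14251 ≈ 119.38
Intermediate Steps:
√(6154 + (9178 - 1*1081)) = √(6154 + (9178 - 1081)) = √(6154 + 8097) = √14251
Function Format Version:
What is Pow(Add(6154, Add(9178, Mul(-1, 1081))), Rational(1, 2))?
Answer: Pow(14251, Rational(1, 2)) ≈ 119.38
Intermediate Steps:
Pow(Add(6154, Add(9178, Mul(-1, 1081))), Rational(1, 2)) = Pow(Add(6154, Add(9178, -1081)), Rational(1, 2)) = Pow(Add(6154, 8097), Rational(1, 2)) = Pow(14251, Rational(1, 2))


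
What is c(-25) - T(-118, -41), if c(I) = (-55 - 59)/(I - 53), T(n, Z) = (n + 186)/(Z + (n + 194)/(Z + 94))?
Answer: 86695/27261 ≈ 3.1802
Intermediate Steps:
T(n, Z) = (186 + n)/(Z + (194 + n)/(94 + Z))
c(I) = -114/(-53 + I)
c(-25) - T(-118, -41) = -114/(-53 - 25) - (17484 + 94*(-118) + 186*(-41) - 41*(-118))/(194 - 118 + (-41)**2 + 94*(-41)) = -114/(-78) - (17484 - 11092 - 7626 + 4838)/(194 - 118 + 1681 - 3854) = -114*(-1/78) - 3604/(-2097) = 19/13 - (-1)*3604/2097 = 19/13 - 1*(-3604/2097) = 19/13 + 3604/2097 = 86695/27261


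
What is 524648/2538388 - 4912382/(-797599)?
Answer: 3221997560092/506153932603 ≈ 6.3656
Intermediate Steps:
524648/2538388 - 4912382/(-797599) = 524648*(1/2538388) - 4912382*(-1/797599) = 131162/634597 + 4912382/797599 = 3221997560092/506153932603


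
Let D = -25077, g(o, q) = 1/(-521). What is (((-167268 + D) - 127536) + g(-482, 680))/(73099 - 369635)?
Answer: 83329001/77247628 ≈ 1.0787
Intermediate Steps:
g(o, q) = -1/521
(((-167268 + D) - 127536) + g(-482, 680))/(73099 - 369635) = (((-167268 - 25077) - 127536) - 1/521)/(73099 - 369635) = ((-192345 - 127536) - 1/521)/(-296536) = (-319881 - 1/521)*(-1/296536) = -166658002/521*(-1/296536) = 83329001/77247628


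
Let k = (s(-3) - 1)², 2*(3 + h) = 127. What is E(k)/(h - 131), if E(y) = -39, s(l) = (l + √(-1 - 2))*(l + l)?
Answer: 26/47 ≈ 0.55319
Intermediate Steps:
h = 121/2 (h = -3 + (½)*127 = -3 + 127/2 = 121/2 ≈ 60.500)
s(l) = 2*l*(l + I*√3) (s(l) = (l + √(-3))*(2*l) = (l + I*√3)*(2*l) = 2*l*(l + I*√3))
k = (17 - 6*I*√3)² (k = (2*(-3)*(-3 + I*√3) - 1)² = ((18 - 6*I*√3) - 1)² = (17 - 6*I*√3)² ≈ 181.0 - 353.34*I)
E(k)/(h - 131) = -39/(121/2 - 131) = -39/(-141/2) = -39*(-2/141) = 26/47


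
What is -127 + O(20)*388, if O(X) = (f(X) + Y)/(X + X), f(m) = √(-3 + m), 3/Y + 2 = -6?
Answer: -10451/80 + 97*√17/10 ≈ -90.643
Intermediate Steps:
Y = -3/8 (Y = 3/(-2 - 6) = 3/(-8) = 3*(-⅛) = -3/8 ≈ -0.37500)
O(X) = (-3/8 + √(-3 + X))/(2*X) (O(X) = (√(-3 + X) - 3/8)/(X + X) = (-3/8 + √(-3 + X))/((2*X)) = (-3/8 + √(-3 + X))*(1/(2*X)) = (-3/8 + √(-3 + X))/(2*X))
-127 + O(20)*388 = -127 + ((1/16)*(-3 + 8*√(-3 + 20))/20)*388 = -127 + ((1/16)*(1/20)*(-3 + 8*√17))*388 = -127 + (-3/320 + √17/40)*388 = -127 + (-291/80 + 97*√17/10) = -10451/80 + 97*√17/10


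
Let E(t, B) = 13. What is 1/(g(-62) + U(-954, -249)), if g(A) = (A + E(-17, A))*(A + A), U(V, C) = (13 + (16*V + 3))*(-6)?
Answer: 1/97564 ≈ 1.0250e-5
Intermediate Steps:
U(V, C) = -96 - 96*V (U(V, C) = (13 + (3 + 16*V))*(-6) = (16 + 16*V)*(-6) = -96 - 96*V)
g(A) = 2*A*(13 + A) (g(A) = (A + 13)*(A + A) = (13 + A)*(2*A) = 2*A*(13 + A))
1/(g(-62) + U(-954, -249)) = 1/(2*(-62)*(13 - 62) + (-96 - 96*(-954))) = 1/(2*(-62)*(-49) + (-96 + 91584)) = 1/(6076 + 91488) = 1/97564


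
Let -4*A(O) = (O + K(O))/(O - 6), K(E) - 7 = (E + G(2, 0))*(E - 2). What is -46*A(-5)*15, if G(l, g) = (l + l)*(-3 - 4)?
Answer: -80385/22 ≈ -3653.9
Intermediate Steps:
G(l, g) = -14*l (G(l, g) = (2*l)*(-7) = -14*l)
K(E) = 7 + (-28 + E)*(-2 + E) (K(E) = 7 + (E - 14*2)*(E - 2) = 7 + (E - 28)*(-2 + E) = 7 + (-28 + E)*(-2 + E))
A(O) = -(63 + O**2 - 29*O)/(4*(-6 + O)) (A(O) = -(O + (63 + O**2 - 30*O))/(4*(O - 6)) = -(63 + O**2 - 29*O)/(4*(-6 + O)))
-46*A(-5)*15 = -23*(-63 - 1*(-5)**2 + 29*(-5))/(2*(-6 - 5))*15 = -23*(-63 - 1*25 - 145)/(2*(-11))*15 = -23*(-1)*(-63 - 25 - 145)/(2*11)*15 = -23*(-1)*(-233)/(2*11)*15 = -46*233/44*15 = -5359/22*15 = -80385/22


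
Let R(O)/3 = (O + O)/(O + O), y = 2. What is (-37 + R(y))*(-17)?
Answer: 578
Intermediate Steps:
R(O) = 3 (R(O) = 3*((O + O)/(O + O)) = 3*((2*O)/((2*O))) = 3*((2*O)*(1/(2*O))) = 3*1 = 3)
(-37 + R(y))*(-17) = (-37 + 3)*(-17) = -34*(-17) = 578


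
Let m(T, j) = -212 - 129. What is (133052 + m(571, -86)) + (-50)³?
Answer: 7711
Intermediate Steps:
m(T, j) = -341
(133052 + m(571, -86)) + (-50)³ = (133052 - 341) + (-50)³ = 132711 - 125000 = 7711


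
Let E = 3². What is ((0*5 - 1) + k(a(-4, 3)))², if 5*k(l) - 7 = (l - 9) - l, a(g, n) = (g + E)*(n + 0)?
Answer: 49/25 ≈ 1.9600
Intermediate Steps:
E = 9
a(g, n) = n*(9 + g) (a(g, n) = (g + 9)*(n + 0) = (9 + g)*n = n*(9 + g))
k(l) = -⅖ (k(l) = 7/5 + ((l - 9) - l)/5 = 7/5 + ((-9 + l) - l)/5 = 7/5 + (⅕)*(-9) = 7/5 - 9/5 = -⅖)
((0*5 - 1) + k(a(-4, 3)))² = ((0*5 - 1) - ⅖)² = ((0 - 1) - ⅖)² = (-1 - ⅖)² = (-7/5)² = 49/25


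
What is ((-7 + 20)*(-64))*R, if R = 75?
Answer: -62400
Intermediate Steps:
((-7 + 20)*(-64))*R = ((-7 + 20)*(-64))*75 = (13*(-64))*75 = -832*75 = -62400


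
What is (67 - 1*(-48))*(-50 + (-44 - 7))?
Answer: -11615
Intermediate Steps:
(67 - 1*(-48))*(-50 + (-44 - 7)) = (67 + 48)*(-50 - 51) = 115*(-101) = -11615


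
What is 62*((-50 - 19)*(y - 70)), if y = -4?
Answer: 316572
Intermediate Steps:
62*((-50 - 19)*(y - 70)) = 62*((-50 - 19)*(-4 - 70)) = 62*(-69*(-74)) = 62*5106 = 316572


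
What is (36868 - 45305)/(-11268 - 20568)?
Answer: 8437/31836 ≈ 0.26501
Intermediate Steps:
(36868 - 45305)/(-11268 - 20568) = -8437/(-31836) = -8437*(-1/31836) = 8437/31836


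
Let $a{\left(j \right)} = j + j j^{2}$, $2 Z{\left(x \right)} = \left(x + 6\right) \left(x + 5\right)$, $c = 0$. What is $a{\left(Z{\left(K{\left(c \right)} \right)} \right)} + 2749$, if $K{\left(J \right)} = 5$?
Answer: $169179$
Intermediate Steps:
$Z{\left(x \right)} = \frac{\left(5 + x\right) \left(6 + x\right)}{2}$ ($Z{\left(x \right)} = \frac{\left(x + 6\right) \left(x + 5\right)}{2} = \frac{\left(6 + x\right) \left(5 + x\right)}{2} = \frac{\left(5 + x\right) \left(6 + x\right)}{2}$)
$a{\left(j \right)} = j + j^{3}$
$a{\left(Z{\left(K{\left(c \right)} \right)} \right)} + 2749 = \left(\left(15 + \frac{5^{2}}{2} + \frac{11}{2} \cdot 5\right) + \left(15 + \frac{5^{2}}{2} + \frac{11}{2} \cdot 5\right)^{3}\right) + 2749 = \left(\left(15 + \frac{1}{2} \cdot 25 + \frac{55}{2}\right) + \left(15 + \frac{1}{2} \cdot 25 + \frac{55}{2}\right)^{3}\right) + 2749 = \left(\left(15 + \frac{25}{2} + \frac{55}{2}\right) + \left(15 + \frac{25}{2} + \frac{55}{2}\right)^{3}\right) + 2749 = \left(55 + 55^{3}\right) + 2749 = \left(55 + 166375\right) + 2749 = 166430 + 2749 = 169179$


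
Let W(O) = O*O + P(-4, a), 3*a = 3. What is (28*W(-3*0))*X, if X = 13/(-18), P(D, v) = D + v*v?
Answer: 182/3 ≈ 60.667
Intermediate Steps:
a = 1 (a = (1/3)*3 = 1)
P(D, v) = D + v**2
W(O) = -3 + O**2 (W(O) = O*O + (-4 + 1**2) = O**2 + (-4 + 1) = O**2 - 3 = -3 + O**2)
X = -13/18 (X = 13*(-1/18) = -13/18 ≈ -0.72222)
(28*W(-3*0))*X = (28*(-3 + (-3*0)**2))*(-13/18) = (28*(-3 + 0**2))*(-13/18) = (28*(-3 + 0))*(-13/18) = (28*(-3))*(-13/18) = -84*(-13/18) = 182/3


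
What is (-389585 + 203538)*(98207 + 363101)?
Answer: -85824969476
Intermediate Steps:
(-389585 + 203538)*(98207 + 363101) = -186047*461308 = -85824969476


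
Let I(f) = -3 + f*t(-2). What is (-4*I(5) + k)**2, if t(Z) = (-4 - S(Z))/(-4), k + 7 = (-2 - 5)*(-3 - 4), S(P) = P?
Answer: 1936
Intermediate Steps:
k = 42 (k = -7 + (-2 - 5)*(-3 - 4) = -7 - 7*(-7) = -7 + 49 = 42)
t(Z) = 1 + Z/4 (t(Z) = (-4 - Z)/(-4) = (-4 - Z)*(-1/4) = 1 + Z/4)
I(f) = -3 + f/2 (I(f) = -3 + f*(1 + (1/4)*(-2)) = -3 + f*(1 - 1/2) = -3 + f*(1/2) = -3 + f/2)
(-4*I(5) + k)**2 = (-4*(-3 + (1/2)*5) + 42)**2 = (-4*(-3 + 5/2) + 42)**2 = (-4*(-1/2) + 42)**2 = (2 + 42)**2 = 44**2 = 1936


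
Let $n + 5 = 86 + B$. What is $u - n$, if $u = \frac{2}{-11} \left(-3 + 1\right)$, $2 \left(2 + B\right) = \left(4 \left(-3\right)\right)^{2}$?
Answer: $- \frac{1657}{11} \approx -150.64$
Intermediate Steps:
$B = 70$ ($B = -2 + \frac{\left(4 \left(-3\right)\right)^{2}}{2} = -2 + \frac{\left(-12\right)^{2}}{2} = -2 + \frac{1}{2} \cdot 144 = -2 + 72 = 70$)
$n = 151$ ($n = -5 + \left(86 + 70\right) = -5 + 156 = 151$)
$u = \frac{4}{11}$ ($u = 2 \left(- \frac{1}{11}\right) \left(-2\right) = \left(- \frac{2}{11}\right) \left(-2\right) = \frac{4}{11} \approx 0.36364$)
$u - n = \frac{4}{11} - 151 = - \frac{1657}{11}$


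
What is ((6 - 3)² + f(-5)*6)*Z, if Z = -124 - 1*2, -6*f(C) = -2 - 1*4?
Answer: -1890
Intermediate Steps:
f(C) = 1 (f(C) = -(-2 - 1*4)/6 = -(-2 - 4)/6 = -⅙*(-6) = 1)
Z = -126 (Z = -124 - 2 = -126)
((6 - 3)² + f(-5)*6)*Z = ((6 - 3)² + 1*6)*(-126) = (3² + 6)*(-126) = (9 + 6)*(-126) = 15*(-126) = -1890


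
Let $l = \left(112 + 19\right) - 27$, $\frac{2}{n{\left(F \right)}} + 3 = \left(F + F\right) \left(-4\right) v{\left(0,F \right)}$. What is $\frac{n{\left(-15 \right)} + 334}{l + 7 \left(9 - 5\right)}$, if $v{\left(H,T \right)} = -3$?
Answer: $\frac{30310}{11979} \approx 2.5303$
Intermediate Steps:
$n{\left(F \right)} = \frac{2}{-3 + 24 F}$ ($n{\left(F \right)} = \frac{2}{-3 + \left(F + F\right) \left(-4\right) \left(-3\right)} = \frac{2}{-3 + 2 F \left(-4\right) \left(-3\right)} = \frac{2}{-3 + - 8 F \left(-3\right)} = \frac{2}{-3 + 24 F}$)
$l = 104$ ($l = 131 - 27 = 104$)
$\frac{n{\left(-15 \right)} + 334}{l + 7 \left(9 - 5\right)} = \frac{\frac{2}{3 \left(-1 + 8 \left(-15\right)\right)} + 334}{104 + 7 \left(9 - 5\right)} = \frac{\frac{2}{3 \left(-1 - 120\right)} + 334}{104 + 7 \cdot 4} = \frac{\frac{2}{3 \left(-121\right)} + 334}{104 + 28} = \frac{\frac{2}{3} \left(- \frac{1}{121}\right) + 334}{132} = \left(- \frac{2}{363} + 334\right) \frac{1}{132} = \frac{121240}{363} \cdot \frac{1}{132} = \frac{30310}{11979}$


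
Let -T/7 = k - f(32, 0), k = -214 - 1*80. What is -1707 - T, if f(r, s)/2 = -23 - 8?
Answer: -3331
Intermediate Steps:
f(r, s) = -62 (f(r, s) = 2*(-23 - 8) = 2*(-31) = -62)
k = -294 (k = -214 - 80 = -294)
T = 1624 (T = -7*(-294 - 1*(-62)) = -7*(-294 + 62) = -7*(-232) = 1624)
-1707 - T = -1707 - 1*1624 = -1707 - 1624 = -3331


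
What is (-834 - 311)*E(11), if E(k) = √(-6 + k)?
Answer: -1145*√5 ≈ -2560.3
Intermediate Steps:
(-834 - 311)*E(11) = (-834 - 311)*√(-6 + 11) = -1145*√5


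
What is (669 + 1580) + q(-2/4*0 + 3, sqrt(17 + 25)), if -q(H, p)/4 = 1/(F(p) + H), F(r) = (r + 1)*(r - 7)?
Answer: 38271/17 + 6*sqrt(42)/17 ≈ 2253.5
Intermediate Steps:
F(r) = (1 + r)*(-7 + r)
q(H, p) = -4/(-7 + H + p**2 - 6*p) (q(H, p) = -4/((-7 + p**2 - 6*p) + H) = -4/(-7 + H + p**2 - 6*p))
(669 + 1580) + q(-2/4*0 + 3, sqrt(17 + 25)) = (669 + 1580) - 4/(-7 + (-2/4*0 + 3) + (sqrt(17 + 25))**2 - 6*sqrt(17 + 25)) = 2249 - 4/(-7 + (-2*1/4*0 + 3) + (sqrt(42))**2 - 6*sqrt(42)) = 2249 - 4/(-7 + (-1/2*0 + 3) + 42 - 6*sqrt(42)) = 2249 - 4/(-7 + (0 + 3) + 42 - 6*sqrt(42)) = 2249 - 4/(-7 + 3 + 42 - 6*sqrt(42)) = 2249 - 4/(38 - 6*sqrt(42))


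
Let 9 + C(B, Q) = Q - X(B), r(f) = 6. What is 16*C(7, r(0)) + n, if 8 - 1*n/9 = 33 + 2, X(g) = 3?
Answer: -339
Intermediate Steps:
n = -243 (n = 72 - 9*(33 + 2) = 72 - 9*35 = 72 - 315 = -243)
C(B, Q) = -12 + Q (C(B, Q) = -9 + (Q - 1*3) = -9 + (Q - 3) = -9 + (-3 + Q) = -12 + Q)
16*C(7, r(0)) + n = 16*(-12 + 6) - 243 = 16*(-6) - 243 = -96 - 243 = -339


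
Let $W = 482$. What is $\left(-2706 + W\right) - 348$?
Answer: $-2572$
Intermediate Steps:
$\left(-2706 + W\right) - 348 = \left(-2706 + 482\right) - 348 = -2224 - 348 = -2572$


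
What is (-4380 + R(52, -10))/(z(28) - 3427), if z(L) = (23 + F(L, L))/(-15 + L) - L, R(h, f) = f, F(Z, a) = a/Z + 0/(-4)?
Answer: 57070/44891 ≈ 1.2713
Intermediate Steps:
F(Z, a) = a/Z (F(Z, a) = a/Z + 0*(-1/4) = a/Z + 0 = a/Z)
z(L) = -L + 24/(-15 + L) (z(L) = (23 + L/L)/(-15 + L) - L = (23 + 1)/(-15 + L) - L = 24/(-15 + L) - L = -L + 24/(-15 + L))
(-4380 + R(52, -10))/(z(28) - 3427) = (-4380 - 10)/((24 - 1*28**2 + 15*28)/(-15 + 28) - 3427) = -4390/((24 - 1*784 + 420)/13 - 3427) = -4390/((24 - 784 + 420)/13 - 3427) = -4390/((1/13)*(-340) - 3427) = -4390/(-340/13 - 3427) = -4390/(-44891/13) = -4390*(-13/44891) = 57070/44891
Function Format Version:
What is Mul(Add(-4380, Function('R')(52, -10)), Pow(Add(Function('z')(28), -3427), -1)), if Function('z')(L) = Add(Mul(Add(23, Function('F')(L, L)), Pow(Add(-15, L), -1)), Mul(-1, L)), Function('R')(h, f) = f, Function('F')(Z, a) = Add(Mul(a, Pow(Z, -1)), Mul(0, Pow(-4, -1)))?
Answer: Rational(57070, 44891) ≈ 1.2713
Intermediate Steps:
Function('F')(Z, a) = Mul(a, Pow(Z, -1)) (Function('F')(Z, a) = Add(Mul(a, Pow(Z, -1)), Mul(0, Rational(-1, 4))) = Add(Mul(a, Pow(Z, -1)), 0) = Mul(a, Pow(Z, -1)))
Function('z')(L) = Add(Mul(-1, L), Mul(24, Pow(Add(-15, L), -1))) (Function('z')(L) = Add(Mul(Add(23, Mul(L, Pow(L, -1))), Pow(Add(-15, L), -1)), Mul(-1, L)) = Add(Mul(Add(23, 1), Pow(Add(-15, L), -1)), Mul(-1, L)) = Add(Mul(24, Pow(Add(-15, L), -1)), Mul(-1, L)) = Add(Mul(-1, L), Mul(24, Pow(Add(-15, L), -1))))
Mul(Add(-4380, Function('R')(52, -10)), Pow(Add(Function('z')(28), -3427), -1)) = Mul(Add(-4380, -10), Pow(Add(Mul(Pow(Add(-15, 28), -1), Add(24, Mul(-1, Pow(28, 2)), Mul(15, 28))), -3427), -1)) = Mul(-4390, Pow(Add(Mul(Pow(13, -1), Add(24, Mul(-1, 784), 420)), -3427), -1)) = Mul(-4390, Pow(Add(Mul(Rational(1, 13), Add(24, -784, 420)), -3427), -1)) = Mul(-4390, Pow(Add(Mul(Rational(1, 13), -340), -3427), -1)) = Mul(-4390, Pow(Add(Rational(-340, 13), -3427), -1)) = Mul(-4390, Pow(Rational(-44891, 13), -1)) = Mul(-4390, Rational(-13, 44891)) = Rational(57070, 44891)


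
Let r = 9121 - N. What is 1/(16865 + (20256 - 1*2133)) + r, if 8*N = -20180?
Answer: 407382779/34988 ≈ 11644.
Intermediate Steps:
N = -5045/2 (N = (⅛)*(-20180) = -5045/2 ≈ -2522.5)
r = 23287/2 (r = 9121 - 1*(-5045/2) = 9121 + 5045/2 = 23287/2 ≈ 11644.)
1/(16865 + (20256 - 1*2133)) + r = 1/(16865 + (20256 - 1*2133)) + 23287/2 = 1/(16865 + (20256 - 2133)) + 23287/2 = 1/(16865 + 18123) + 23287/2 = 1/34988 + 23287/2 = 407382779/34988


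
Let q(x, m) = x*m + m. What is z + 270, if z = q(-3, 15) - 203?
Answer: 37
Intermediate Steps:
q(x, m) = m + m*x (q(x, m) = m*x + m = m + m*x)
z = -233 (z = 15*(1 - 3) - 203 = 15*(-2) - 203 = -30 - 203 = -233)
z + 270 = -233 + 270 = 37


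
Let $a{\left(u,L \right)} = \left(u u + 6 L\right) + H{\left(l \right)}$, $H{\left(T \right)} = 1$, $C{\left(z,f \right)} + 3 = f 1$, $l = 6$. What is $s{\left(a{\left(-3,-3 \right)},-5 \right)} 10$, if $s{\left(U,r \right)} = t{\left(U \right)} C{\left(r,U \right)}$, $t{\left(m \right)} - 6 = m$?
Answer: $220$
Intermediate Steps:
$C{\left(z,f \right)} = -3 + f$ ($C{\left(z,f \right)} = -3 + f 1 = -3 + f$)
$t{\left(m \right)} = 6 + m$
$a{\left(u,L \right)} = 1 + u^{2} + 6 L$ ($a{\left(u,L \right)} = \left(u u + 6 L\right) + 1 = \left(u^{2} + 6 L\right) + 1 = 1 + u^{2} + 6 L$)
$s{\left(U,r \right)} = \left(-3 + U\right) \left(6 + U\right)$ ($s{\left(U,r \right)} = \left(6 + U\right) \left(-3 + U\right) = \left(-3 + U\right) \left(6 + U\right)$)
$s{\left(a{\left(-3,-3 \right)},-5 \right)} 10 = \left(-3 + \left(1 + \left(-3\right)^{2} + 6 \left(-3\right)\right)\right) \left(6 + \left(1 + \left(-3\right)^{2} + 6 \left(-3\right)\right)\right) 10 = \left(-3 + \left(1 + 9 - 18\right)\right) \left(6 + \left(1 + 9 - 18\right)\right) 10 = \left(-3 - 8\right) \left(6 - 8\right) 10 = \left(-11\right) \left(-2\right) 10 = 22 \cdot 10 = 220$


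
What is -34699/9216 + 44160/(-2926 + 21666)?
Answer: -12164035/8635392 ≈ -1.4086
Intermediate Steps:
-34699/9216 + 44160/(-2926 + 21666) = -34699*1/9216 + 44160/18740 = -34699/9216 + 44160*(1/18740) = -34699/9216 + 2208/937 = -12164035/8635392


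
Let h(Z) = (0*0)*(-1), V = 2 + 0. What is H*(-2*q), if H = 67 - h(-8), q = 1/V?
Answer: -67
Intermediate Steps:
V = 2
h(Z) = 0 (h(Z) = 0*(-1) = 0)
q = ½ (q = 1/2 = ½ ≈ 0.50000)
H = 67 (H = 67 - 1*0 = 67 + 0 = 67)
H*(-2*q) = 67*(-2*½) = 67*(-1) = -67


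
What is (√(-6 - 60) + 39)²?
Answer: (39 + I*√66)² ≈ 1455.0 + 633.67*I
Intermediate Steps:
(√(-6 - 60) + 39)² = (√(-66) + 39)² = (I*√66 + 39)² = (39 + I*√66)²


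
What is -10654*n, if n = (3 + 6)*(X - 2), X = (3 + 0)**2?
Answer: -671202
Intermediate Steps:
X = 9 (X = 3**2 = 9)
n = 63 (n = (3 + 6)*(9 - 2) = 9*7 = 63)
-10654*n = -10654*63 = -671202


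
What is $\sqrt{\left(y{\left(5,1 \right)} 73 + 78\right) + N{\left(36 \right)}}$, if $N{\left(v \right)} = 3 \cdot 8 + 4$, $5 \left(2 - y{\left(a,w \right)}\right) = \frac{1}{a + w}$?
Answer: $\frac{\sqrt{224610}}{30} \approx 15.798$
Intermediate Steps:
$y{\left(a,w \right)} = 2 - \frac{1}{5 \left(a + w\right)}$
$N{\left(v \right)} = 28$ ($N{\left(v \right)} = 24 + 4 = 28$)
$\sqrt{\left(y{\left(5,1 \right)} 73 + 78\right) + N{\left(36 \right)}} = \sqrt{\left(\frac{- \frac{1}{5} + 2 \cdot 5 + 2 \cdot 1}{5 + 1} \cdot 73 + 78\right) + 28} = \sqrt{\left(\frac{- \frac{1}{5} + 10 + 2}{6} \cdot 73 + 78\right) + 28} = \sqrt{\left(\frac{1}{6} \cdot \frac{59}{5} \cdot 73 + 78\right) + 28} = \sqrt{\left(\frac{59}{30} \cdot 73 + 78\right) + 28} = \sqrt{\left(\frac{4307}{30} + 78\right) + 28} = \sqrt{\frac{6647}{30} + 28} = \sqrt{\frac{7487}{30}} = \frac{\sqrt{224610}}{30}$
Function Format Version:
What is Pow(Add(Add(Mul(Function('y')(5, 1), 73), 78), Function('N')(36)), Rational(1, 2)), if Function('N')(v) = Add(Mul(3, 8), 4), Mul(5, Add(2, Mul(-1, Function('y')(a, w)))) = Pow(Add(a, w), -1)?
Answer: Mul(Rational(1, 30), Pow(224610, Rational(1, 2))) ≈ 15.798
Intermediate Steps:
Function('y')(a, w) = Add(2, Mul(Rational(-1, 5), Pow(Add(a, w), -1)))
Function('N')(v) = 28 (Function('N')(v) = Add(24, 4) = 28)
Pow(Add(Add(Mul(Function('y')(5, 1), 73), 78), Function('N')(36)), Rational(1, 2)) = Pow(Add(Add(Mul(Mul(Pow(Add(5, 1), -1), Add(Rational(-1, 5), Mul(2, 5), Mul(2, 1))), 73), 78), 28), Rational(1, 2)) = Pow(Add(Add(Mul(Mul(Pow(6, -1), Add(Rational(-1, 5), 10, 2)), 73), 78), 28), Rational(1, 2)) = Pow(Add(Add(Mul(Mul(Rational(1, 6), Rational(59, 5)), 73), 78), 28), Rational(1, 2)) = Pow(Add(Add(Mul(Rational(59, 30), 73), 78), 28), Rational(1, 2)) = Pow(Add(Add(Rational(4307, 30), 78), 28), Rational(1, 2)) = Pow(Add(Rational(6647, 30), 28), Rational(1, 2)) = Pow(Rational(7487, 30), Rational(1, 2)) = Mul(Rational(1, 30), Pow(224610, Rational(1, 2)))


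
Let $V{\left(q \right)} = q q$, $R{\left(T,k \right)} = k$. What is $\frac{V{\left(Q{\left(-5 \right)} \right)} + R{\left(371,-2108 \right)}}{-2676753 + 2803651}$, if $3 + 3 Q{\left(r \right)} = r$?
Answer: $- \frac{9454}{571041} \approx -0.016556$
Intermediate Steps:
$Q{\left(r \right)} = -1 + \frac{r}{3}$
$V{\left(q \right)} = q^{2}$
$\frac{V{\left(Q{\left(-5 \right)} \right)} + R{\left(371,-2108 \right)}}{-2676753 + 2803651} = \frac{\left(-1 + \frac{1}{3} \left(-5\right)\right)^{2} - 2108}{-2676753 + 2803651} = \frac{\left(-1 - \frac{5}{3}\right)^{2} - 2108}{126898} = \left(\left(- \frac{8}{3}\right)^{2} - 2108\right) \frac{1}{126898} = \left(\frac{64}{9} - 2108\right) \frac{1}{126898} = \left(- \frac{18908}{9}\right) \frac{1}{126898} = - \frac{9454}{571041}$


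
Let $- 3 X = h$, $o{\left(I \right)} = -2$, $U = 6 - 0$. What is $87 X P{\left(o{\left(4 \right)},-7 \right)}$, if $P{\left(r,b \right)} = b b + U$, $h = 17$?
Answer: $-27115$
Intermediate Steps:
$U = 6$ ($U = 6 + 0 = 6$)
$X = - \frac{17}{3}$ ($X = \left(- \frac{1}{3}\right) 17 = - \frac{17}{3} \approx -5.6667$)
$P{\left(r,b \right)} = 6 + b^{2}$ ($P{\left(r,b \right)} = b b + 6 = b^{2} + 6 = 6 + b^{2}$)
$87 X P{\left(o{\left(4 \right)},-7 \right)} = 87 \left(- \frac{17}{3}\right) \left(6 + \left(-7\right)^{2}\right) = - 493 \left(6 + 49\right) = \left(-493\right) 55 = -27115$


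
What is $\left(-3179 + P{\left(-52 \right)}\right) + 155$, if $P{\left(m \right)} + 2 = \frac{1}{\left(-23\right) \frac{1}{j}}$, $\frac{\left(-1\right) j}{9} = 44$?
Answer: $- \frac{69202}{23} \approx -3008.8$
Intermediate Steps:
$j = -396$ ($j = \left(-9\right) 44 = -396$)
$P{\left(m \right)} = \frac{350}{23}$ ($P{\left(m \right)} = -2 + \frac{1}{\left(-23\right) \frac{1}{-396}} = -2 + \frac{1}{\left(-23\right) \left(- \frac{1}{396}\right)} = -2 + \frac{1}{\frac{23}{396}} = -2 + \frac{396}{23} = \frac{350}{23}$)
$\left(-3179 + P{\left(-52 \right)}\right) + 155 = \left(-3179 + \frac{350}{23}\right) + 155 = - \frac{72767}{23} + 155 = - \frac{69202}{23}$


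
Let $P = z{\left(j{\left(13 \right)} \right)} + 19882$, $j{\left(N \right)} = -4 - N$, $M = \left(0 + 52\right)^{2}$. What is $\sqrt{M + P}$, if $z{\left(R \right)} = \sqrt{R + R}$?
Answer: $\sqrt{22586 + i \sqrt{34}} \approx 150.29 + 0.019 i$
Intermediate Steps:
$M = 2704$ ($M = 52^{2} = 2704$)
$z{\left(R \right)} = \sqrt{2} \sqrt{R}$ ($z{\left(R \right)} = \sqrt{2 R} = \sqrt{2} \sqrt{R}$)
$P = 19882 + i \sqrt{34}$ ($P = \sqrt{2} \sqrt{-4 - 13} + 19882 = \sqrt{2} \sqrt{-17} + 19882 = \sqrt{2} i \sqrt{17} + 19882 = i \sqrt{34} + 19882 = 19882 + i \sqrt{34} \approx 19882.0 + 5.831 i$)
$\sqrt{M + P} = \sqrt{2704 + \left(19882 + i \sqrt{34}\right)} = \sqrt{22586 + i \sqrt{34}}$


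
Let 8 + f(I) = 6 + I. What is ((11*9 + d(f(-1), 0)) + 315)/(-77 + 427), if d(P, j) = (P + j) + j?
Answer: 411/350 ≈ 1.1743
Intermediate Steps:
f(I) = -2 + I (f(I) = -8 + (6 + I) = -2 + I)
d(P, j) = P + 2*j
((11*9 + d(f(-1), 0)) + 315)/(-77 + 427) = ((11*9 + ((-2 - 1) + 2*0)) + 315)/(-77 + 427) = ((99 + (-3 + 0)) + 315)/350 = ((99 - 3) + 315)*(1/350) = (96 + 315)*(1/350) = 411*(1/350) = 411/350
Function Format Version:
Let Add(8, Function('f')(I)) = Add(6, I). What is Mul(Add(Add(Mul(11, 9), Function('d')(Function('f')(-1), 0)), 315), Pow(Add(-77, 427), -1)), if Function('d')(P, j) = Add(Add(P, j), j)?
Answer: Rational(411, 350) ≈ 1.1743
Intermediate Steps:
Function('f')(I) = Add(-2, I) (Function('f')(I) = Add(-8, Add(6, I)) = Add(-2, I))
Function('d')(P, j) = Add(P, Mul(2, j))
Mul(Add(Add(Mul(11, 9), Function('d')(Function('f')(-1), 0)), 315), Pow(Add(-77, 427), -1)) = Mul(Add(Add(Mul(11, 9), Add(Add(-2, -1), Mul(2, 0))), 315), Pow(Add(-77, 427), -1)) = Mul(Add(Add(99, Add(-3, 0)), 315), Pow(350, -1)) = Mul(Add(Add(99, -3), 315), Rational(1, 350)) = Mul(Add(96, 315), Rational(1, 350)) = Mul(411, Rational(1, 350)) = Rational(411, 350)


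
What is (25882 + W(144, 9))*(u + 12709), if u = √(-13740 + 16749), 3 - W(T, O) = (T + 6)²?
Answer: 43019965 + 3385*√3009 ≈ 4.3206e+7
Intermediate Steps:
W(T, O) = 3 - (6 + T)² (W(T, O) = 3 - (T + 6)² = 3 - (6 + T)²)
u = √3009 ≈ 54.854
(25882 + W(144, 9))*(u + 12709) = (25882 + (3 - (6 + 144)²))*(√3009 + 12709) = (25882 + (3 - 1*150²))*(12709 + √3009) = (25882 + (3 - 1*22500))*(12709 + √3009) = (25882 + (3 - 22500))*(12709 + √3009) = (25882 - 22497)*(12709 + √3009) = 3385*(12709 + √3009) = 43019965 + 3385*√3009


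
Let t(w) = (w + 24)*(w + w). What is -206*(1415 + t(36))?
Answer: -1181410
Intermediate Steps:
t(w) = 2*w*(24 + w) (t(w) = (24 + w)*(2*w) = 2*w*(24 + w))
-206*(1415 + t(36)) = -206*(1415 + 2*36*(24 + 36)) = -206*(1415 + 2*36*60) = -206*(1415 + 4320) = -206*5735 = -1181410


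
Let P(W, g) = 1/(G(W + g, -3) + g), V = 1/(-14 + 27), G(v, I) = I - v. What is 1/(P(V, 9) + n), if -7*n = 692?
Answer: -280/27771 ≈ -0.010082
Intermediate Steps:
V = 1/13 ≈ 0.076923
P(W, g) = 1/(-3 - W) (P(W, g) = 1/((-3 - (W + g)) + g) = 1/((-3 + (-W - g)) + g) = 1/((-3 - W - g) + g) = 1/(-3 - W))
n = -692/7 (n = -⅐*692 = -692/7 ≈ -98.857)
1/(P(V, 9) + n) = 1/(-1/(3 + 1/13) - 692/7) = 1/(-1/40/13 - 692/7) = 1/(-1*13/40 - 692/7) = 1/(-13/40 - 692/7) = 1/(-27771/280) = -280/27771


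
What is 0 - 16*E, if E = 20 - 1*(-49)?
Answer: -1104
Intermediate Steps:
E = 69 (E = 20 + 49 = 69)
0 - 16*E = 0 - 16*69 = 0 - 1104 = -1104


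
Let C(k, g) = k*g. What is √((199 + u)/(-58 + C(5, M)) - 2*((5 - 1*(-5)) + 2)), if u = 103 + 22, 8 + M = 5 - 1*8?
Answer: 2*I*√85767/113 ≈ 5.1834*I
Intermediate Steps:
M = -11 (M = -8 + (5 - 1*8) = -8 + (5 - 8) = -8 - 3 = -11)
u = 125
C(k, g) = g*k
√((199 + u)/(-58 + C(5, M)) - 2*((5 - 1*(-5)) + 2)) = √((199 + 125)/(-58 - 11*5) - 2*((5 - 1*(-5)) + 2)) = √(324/(-58 - 55) - 2*((5 + 5) + 2)) = √(324/(-113) - 2*(10 + 2)) = √(324*(-1/113) - 2*12) = √(-324/113 - 24) = √(-3036/113) = 2*I*√85767/113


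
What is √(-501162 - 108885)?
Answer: 3*I*√67783 ≈ 781.05*I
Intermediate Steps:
√(-501162 - 108885) = √(-610047) = 3*I*√67783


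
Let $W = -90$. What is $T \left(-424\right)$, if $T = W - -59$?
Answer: $13144$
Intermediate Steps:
$T = -31$ ($T = -90 - -59 = -90 + 59 = -31$)
$T \left(-424\right) = \left(-31\right) \left(-424\right) = 13144$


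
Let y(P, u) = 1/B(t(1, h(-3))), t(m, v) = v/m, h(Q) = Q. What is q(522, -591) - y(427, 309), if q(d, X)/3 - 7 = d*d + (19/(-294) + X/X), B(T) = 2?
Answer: 40056290/49 ≈ 8.1748e+5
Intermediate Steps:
q(d, X) = 2333/98 + 3*d² (q(d, X) = 21 + 3*(d*d + (19/(-294) + X/X)) = 21 + 3*(d² + (19*(-1/294) + 1)) = 21 + 3*(d² + (-19/294 + 1)) = 21 + 3*(d² + 275/294) = 21 + 3*(275/294 + d²) = 21 + (275/98 + 3*d²) = 2333/98 + 3*d²)
y(P, u) = ½ (y(P, u) = 1/2 = ½)
q(522, -591) - y(427, 309) = (2333/98 + 3*522²) - 1*½ = (2333/98 + 3*272484) - ½ = (2333/98 + 817452) - ½ = 80112629/98 - ½ = 40056290/49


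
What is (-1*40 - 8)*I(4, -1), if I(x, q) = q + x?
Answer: -144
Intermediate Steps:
(-1*40 - 8)*I(4, -1) = (-1*40 - 8)*(-1 + 4) = (-40 - 8)*3 = -48*3 = -144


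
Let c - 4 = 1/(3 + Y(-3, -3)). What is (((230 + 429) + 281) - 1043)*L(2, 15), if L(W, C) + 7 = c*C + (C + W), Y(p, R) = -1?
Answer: -15965/2 ≈ -7982.5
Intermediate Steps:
c = 9/2 (c = 4 + 1/(3 - 1) = 4 + 1/2 = 4 + ½ = 9/2 ≈ 4.5000)
L(W, C) = -7 + W + 11*C/2 (L(W, C) = -7 + (9*C/2 + (C + W)) = -7 + (W + 11*C/2) = -7 + W + 11*C/2)
(((230 + 429) + 281) - 1043)*L(2, 15) = (((230 + 429) + 281) - 1043)*(-7 + 2 + (11/2)*15) = ((659 + 281) - 1043)*(-7 + 2 + 165/2) = (940 - 1043)*(155/2) = -103*155/2 = -15965/2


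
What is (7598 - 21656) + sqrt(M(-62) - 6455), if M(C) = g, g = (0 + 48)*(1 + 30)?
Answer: -14058 + I*sqrt(4967) ≈ -14058.0 + 70.477*I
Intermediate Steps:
g = 1488 (g = 48*31 = 1488)
M(C) = 1488
(7598 - 21656) + sqrt(M(-62) - 6455) = (7598 - 21656) + sqrt(1488 - 6455) = -14058 + sqrt(-4967) = -14058 + I*sqrt(4967)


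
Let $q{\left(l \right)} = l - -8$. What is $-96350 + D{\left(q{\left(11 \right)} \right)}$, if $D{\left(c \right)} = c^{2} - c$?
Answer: $-96008$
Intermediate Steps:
$q{\left(l \right)} = 8 + l$ ($q{\left(l \right)} = l + 8 = 8 + l$)
$-96350 + D{\left(q{\left(11 \right)} \right)} = -96350 + \left(8 + 11\right) \left(-1 + \left(8 + 11\right)\right) = -96350 + 19 \left(-1 + 19\right) = -96350 + 19 \cdot 18 = -96350 + 342 = -96008$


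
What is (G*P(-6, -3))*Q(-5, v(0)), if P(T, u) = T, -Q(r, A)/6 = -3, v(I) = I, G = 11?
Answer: -1188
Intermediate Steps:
Q(r, A) = 18 (Q(r, A) = -6*(-3) = 18)
(G*P(-6, -3))*Q(-5, v(0)) = (11*(-6))*18 = -66*18 = -1188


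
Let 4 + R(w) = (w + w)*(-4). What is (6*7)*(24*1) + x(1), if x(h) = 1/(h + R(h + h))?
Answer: 19151/19 ≈ 1007.9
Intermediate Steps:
R(w) = -4 - 8*w (R(w) = -4 + (w + w)*(-4) = -4 + (2*w)*(-4) = -4 - 8*w)
x(h) = 1/(-4 - 15*h) (x(h) = 1/(h + (-4 - 8*(h + h))) = 1/(h + (-4 - 16*h)) = 1/(-4 - 15*h))
(6*7)*(24*1) + x(1) = (6*7)*(24*1) - 1/(4 + 15*1) = 42*24 - 1/(4 + 15) = 1008 - 1/19 = 19151/19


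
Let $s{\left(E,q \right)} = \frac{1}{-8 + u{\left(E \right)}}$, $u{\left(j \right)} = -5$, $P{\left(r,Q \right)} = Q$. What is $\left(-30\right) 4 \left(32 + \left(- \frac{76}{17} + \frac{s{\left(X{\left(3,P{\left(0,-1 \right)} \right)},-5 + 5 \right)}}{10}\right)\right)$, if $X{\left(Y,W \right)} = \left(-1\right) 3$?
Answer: $- \frac{729876}{221} \approx -3302.6$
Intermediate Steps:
$X{\left(Y,W \right)} = -3$
$s{\left(E,q \right)} = - \frac{1}{13}$ ($s{\left(E,q \right)} = \frac{1}{-8 - 5} = \frac{1}{-13} = - \frac{1}{13}$)
$\left(-30\right) 4 \left(32 + \left(- \frac{76}{17} + \frac{s{\left(X{\left(3,P{\left(0,-1 \right)} \right)},-5 + 5 \right)}}{10}\right)\right) = \left(-30\right) 4 \left(32 - \left(\frac{1}{130} + \frac{76}{17}\right)\right) = - 120 \left(32 - \frac{9897}{2210}\right) = \left(-120\right) \frac{60823}{2210} = - \frac{729876}{221}$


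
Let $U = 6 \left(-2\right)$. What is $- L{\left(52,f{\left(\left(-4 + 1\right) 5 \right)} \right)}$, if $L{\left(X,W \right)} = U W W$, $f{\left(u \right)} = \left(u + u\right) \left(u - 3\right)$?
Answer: $3499200$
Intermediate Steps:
$U = -12$
$f{\left(u \right)} = 2 u \left(-3 + u\right)$
$L{\left(X,W \right)} = - 12 W^{2}$ ($L{\left(X,W \right)} = - 12 W W = - 12 W^{2}$)
$- L{\left(52,f{\left(\left(-4 + 1\right) 5 \right)} \right)} = - \left(-12\right) \left(2 \left(-4 + 1\right) 5 \left(-3 + \left(-4 + 1\right) 5\right)\right)^{2} = - \left(-12\right) \left(2 \left(\left(-3\right) 5\right) \left(-3 - 15\right)\right)^{2} = - \left(-12\right) \left(2 \left(-15\right) \left(-3 - 15\right)\right)^{2} = - \left(-12\right) \left(2 \left(-15\right) \left(-18\right)\right)^{2} = - \left(-12\right) 540^{2} = - \left(-12\right) 291600 = \left(-1\right) \left(-3499200\right) = 3499200$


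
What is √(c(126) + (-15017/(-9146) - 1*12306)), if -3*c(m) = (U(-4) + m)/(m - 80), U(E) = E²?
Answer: I*√4900674462274938/631074 ≈ 110.93*I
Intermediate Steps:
c(m) = -(16 + m)/(3*(-80 + m)) (c(m) = -((-4)² + m)/(3*(m - 80)) = -(16 + m)/(3*(-80 + m)))
√(c(126) + (-15017/(-9146) - 1*12306)) = √((-16 - 1*126)/(3*(-80 + 126)) + (-15017/(-9146) - 1*12306)) = √((⅓)*(-16 - 126)/46 + (-15017*(-1/9146) - 12306)) = √((⅓)*(1/46)*(-142) + (15017/9146 - 12306)) = √(-71/69 - 112535659/9146) = √(-7765609837/631074) = I*√4900674462274938/631074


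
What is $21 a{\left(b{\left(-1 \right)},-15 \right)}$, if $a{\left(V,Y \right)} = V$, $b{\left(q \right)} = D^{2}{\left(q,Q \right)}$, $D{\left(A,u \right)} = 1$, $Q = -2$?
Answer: $21$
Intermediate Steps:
$b{\left(q \right)} = 1$ ($b{\left(q \right)} = 1^{2} = 1$)
$21 a{\left(b{\left(-1 \right)},-15 \right)} = 21 \cdot 1 = 21$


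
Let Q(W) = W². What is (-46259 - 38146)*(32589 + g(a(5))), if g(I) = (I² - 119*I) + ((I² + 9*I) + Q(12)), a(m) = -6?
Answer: -2824613325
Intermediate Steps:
g(I) = 144 - 110*I + 2*I² (g(I) = (I² - 119*I) + ((I² + 9*I) + 12²) = (I² - 119*I) + ((I² + 9*I) + 144) = (I² - 119*I) + (144 + I² + 9*I) = 144 - 110*I + 2*I²)
(-46259 - 38146)*(32589 + g(a(5))) = (-46259 - 38146)*(32589 + (144 - 110*(-6) + 2*(-6)²)) = -84405*(32589 + (144 + 660 + 2*36)) = -84405*(32589 + (144 + 660 + 72)) = -84405*(32589 + 876) = -84405*33465 = -2824613325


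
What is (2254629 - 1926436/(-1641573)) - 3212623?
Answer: -1572615158126/1641573 ≈ -9.5799e+5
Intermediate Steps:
(2254629 - 1926436/(-1641573)) - 3212623 = (2254629 - 1926436*(-1/1641573)) - 3212623 = (2254629 + 1926436/1641573) - 3212623 = 3701140017853/1641573 - 3212623 = -1572615158126/1641573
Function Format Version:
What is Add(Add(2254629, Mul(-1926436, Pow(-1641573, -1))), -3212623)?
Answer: Rational(-1572615158126, 1641573) ≈ -9.5799e+5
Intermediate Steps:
Add(Add(2254629, Mul(-1926436, Pow(-1641573, -1))), -3212623) = Add(Add(2254629, Mul(-1926436, Rational(-1, 1641573))), -3212623) = Add(Add(2254629, Rational(1926436, 1641573)), -3212623) = Add(Rational(3701140017853, 1641573), -3212623) = Rational(-1572615158126, 1641573)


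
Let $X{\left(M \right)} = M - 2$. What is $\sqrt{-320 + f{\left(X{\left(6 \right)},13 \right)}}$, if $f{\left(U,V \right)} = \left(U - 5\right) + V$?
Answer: $2 i \sqrt{77} \approx 17.55 i$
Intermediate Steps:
$X{\left(M \right)} = -2 + M$ ($X{\left(M \right)} = M - 2 = -2 + M$)
$f{\left(U,V \right)} = -5 + U + V$ ($f{\left(U,V \right)} = \left(-5 + U\right) + V = -5 + U + V$)
$\sqrt{-320 + f{\left(X{\left(6 \right)},13 \right)}} = \sqrt{-320 + \left(-5 + \left(-2 + 6\right) + 13\right)} = \sqrt{-320 + \left(-5 + 4 + 13\right)} = \sqrt{-320 + 12} = \sqrt{-308} = 2 i \sqrt{77}$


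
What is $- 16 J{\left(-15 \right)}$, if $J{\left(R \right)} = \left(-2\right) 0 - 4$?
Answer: $64$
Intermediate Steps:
$J{\left(R \right)} = -4$ ($J{\left(R \right)} = 0 - 4 = -4$)
$- 16 J{\left(-15 \right)} = \left(-16\right) \left(-4\right) = 64$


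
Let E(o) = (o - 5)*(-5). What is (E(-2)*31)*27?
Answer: 29295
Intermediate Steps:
E(o) = 25 - 5*o (E(o) = (-5 + o)*(-5) = 25 - 5*o)
(E(-2)*31)*27 = ((25 - 5*(-2))*31)*27 = ((25 + 10)*31)*27 = (35*31)*27 = 1085*27 = 29295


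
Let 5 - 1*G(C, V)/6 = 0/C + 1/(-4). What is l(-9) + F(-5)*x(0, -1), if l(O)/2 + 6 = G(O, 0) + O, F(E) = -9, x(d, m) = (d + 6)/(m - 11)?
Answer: 75/2 ≈ 37.500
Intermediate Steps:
G(C, V) = 63/2 (G(C, V) = 30 - 6*(0/C + 1/(-4)) = 30 - 6*(0 + 1*(-¼)) = 30 - 6*(0 - ¼) = 30 - 6*(-¼) = 30 + 3/2 = 63/2)
x(d, m) = (6 + d)/(-11 + m)
l(O) = 51 + 2*O (l(O) = -12 + 2*(63/2 + O) = -12 + (63 + 2*O) = 51 + 2*O)
l(-9) + F(-5)*x(0, -1) = (51 + 2*(-9)) - 9*(6 + 0)/(-11 - 1) = (51 - 18) - 9*6/(-12) = 33 - (-3)*6/4 = 33 - 9*(-½) = 33 + 9/2 = 75/2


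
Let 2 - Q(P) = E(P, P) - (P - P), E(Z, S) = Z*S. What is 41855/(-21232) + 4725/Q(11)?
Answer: -15043135/360944 ≈ -41.677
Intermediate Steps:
E(Z, S) = S*Z
Q(P) = 2 - P**2 (Q(P) = 2 - (P*P - (P - P)) = 2 - (P**2 - 1*0) = 2 - (P**2 + 0) = 2 - P**2)
41855/(-21232) + 4725/Q(11) = 41855/(-21232) + 4725/(2 - 1*11**2) = 41855*(-1/21232) + 4725/(2 - 1*121) = -41855/21232 + 4725/(2 - 121) = -41855/21232 + 4725/(-119) = -41855/21232 + 4725*(-1/119) = -41855/21232 - 675/17 = -15043135/360944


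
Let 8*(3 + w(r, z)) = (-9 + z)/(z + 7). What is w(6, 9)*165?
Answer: -495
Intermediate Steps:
w(r, z) = -3 + (-9 + z)/(8*(7 + z)) (w(r, z) = -3 + ((-9 + z)/(z + 7))/8 = -3 + ((-9 + z)/(7 + z))/8 = -3 + (-9 + z)/(8*(7 + z)))
w(6, 9)*165 = ((-177 - 23*9)/(8*(7 + 9)))*165 = ((1/8)*(-177 - 207)/16)*165 = ((1/8)*(1/16)*(-384))*165 = -3*165 = -495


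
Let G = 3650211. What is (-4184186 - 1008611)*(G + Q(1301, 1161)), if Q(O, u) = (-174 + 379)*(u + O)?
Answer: -21575661304037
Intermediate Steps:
Q(O, u) = 205*O + 205*u (Q(O, u) = 205*(O + u) = 205*O + 205*u)
(-4184186 - 1008611)*(G + Q(1301, 1161)) = (-4184186 - 1008611)*(3650211 + (205*1301 + 205*1161)) = -5192797*(3650211 + (266705 + 238005)) = -5192797*(3650211 + 504710) = -5192797*4154921 = -21575661304037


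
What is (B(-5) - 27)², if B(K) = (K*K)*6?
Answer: 15129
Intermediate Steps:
B(K) = 6*K² (B(K) = K²*6 = 6*K²)
(B(-5) - 27)² = (6*(-5)² - 27)² = (6*25 - 27)² = (150 - 27)² = 123² = 15129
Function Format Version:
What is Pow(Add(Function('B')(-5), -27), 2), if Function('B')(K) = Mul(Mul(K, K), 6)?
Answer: 15129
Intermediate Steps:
Function('B')(K) = Mul(6, Pow(K, 2)) (Function('B')(K) = Mul(Pow(K, 2), 6) = Mul(6, Pow(K, 2)))
Pow(Add(Function('B')(-5), -27), 2) = Pow(Add(Mul(6, Pow(-5, 2)), -27), 2) = Pow(Add(Mul(6, 25), -27), 2) = Pow(Add(150, -27), 2) = Pow(123, 2) = 15129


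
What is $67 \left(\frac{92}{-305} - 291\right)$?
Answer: $- \frac{5952749}{305} \approx -19517.0$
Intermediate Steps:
$67 \left(\frac{92}{-305} - 291\right) = 67 \left(92 \left(- \frac{1}{305}\right) - 291\right) = 67 \left(- \frac{92}{305} - 291\right) = 67 \left(- \frac{88847}{305}\right) = - \frac{5952749}{305}$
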